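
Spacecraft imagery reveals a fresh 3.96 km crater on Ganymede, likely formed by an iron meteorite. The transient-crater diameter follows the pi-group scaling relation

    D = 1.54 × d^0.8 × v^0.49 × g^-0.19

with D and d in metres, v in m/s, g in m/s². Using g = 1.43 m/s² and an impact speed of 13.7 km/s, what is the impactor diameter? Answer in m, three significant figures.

d ≈ 58.3 m

Rearranging for d: d = [D / (1.54 · 13700^0.49 · 1.43^-0.19)]^(1/0.8).
D = 3960 m.
13700^0.49 = 106.4
1.43^-0.19 = 0.9343
Denominator = 1.54 × 106.4 × 0.9343 = 153.1
D / 153.1 = 3960 / 153.1 = 25.87
d = 25.87^(1/0.8) = 25.87^1.25 = 58.34 m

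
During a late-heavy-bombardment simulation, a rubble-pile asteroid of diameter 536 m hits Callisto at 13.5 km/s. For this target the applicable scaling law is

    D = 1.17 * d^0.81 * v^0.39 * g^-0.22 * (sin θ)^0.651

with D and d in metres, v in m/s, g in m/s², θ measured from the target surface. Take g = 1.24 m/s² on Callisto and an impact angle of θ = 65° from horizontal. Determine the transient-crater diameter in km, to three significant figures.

In SI units: v = 13500 m/s.
d^0.81 = 536^0.81 = 162.4
v^0.39 = 13500^0.39 = 40.82
g^-0.22 = 1.24^-0.22 = 0.9538
(sin 65°)^0.651 = 0.9063^0.651 = 0.9380
D = 1.17 × 162.4 × 40.82 × 0.9538 × 0.9380 = 6939 m
   = 6.939 km

D ≈ 6.94 km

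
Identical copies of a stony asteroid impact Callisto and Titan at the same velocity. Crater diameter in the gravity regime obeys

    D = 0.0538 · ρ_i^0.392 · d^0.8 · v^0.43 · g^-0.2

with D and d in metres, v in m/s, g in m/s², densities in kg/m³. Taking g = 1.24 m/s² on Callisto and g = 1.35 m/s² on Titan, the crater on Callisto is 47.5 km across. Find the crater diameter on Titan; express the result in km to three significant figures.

All impactor-dependent factors cancel in the ratio, leaving D_Titan/D_Callisto = (g_Titan/g_Callisto)^-0.2.
(1.35/1.24)^-0.2 = 1.089^-0.2 = 0.9831
D_Titan = 0.9831 × 47.5 km = 46.7 km

D ≈ 46.7 km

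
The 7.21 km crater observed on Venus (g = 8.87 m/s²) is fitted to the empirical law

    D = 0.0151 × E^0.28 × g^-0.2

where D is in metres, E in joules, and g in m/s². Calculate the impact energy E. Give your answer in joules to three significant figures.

E ≈ 9.10 × 10^20 J

Rearranging: E = [D / (0.0151 · g^-0.2)]^(1/0.28).
D = 7210 m.
g^-0.2 = 8.87^-0.2 = 0.6463
D / (0.0151 × 0.6463) = 7210 / (9.759 × 10^-3) = 7.388 × 10^5
E = (7.388 × 10^5)^3.5714 = 9.096 × 10^20 J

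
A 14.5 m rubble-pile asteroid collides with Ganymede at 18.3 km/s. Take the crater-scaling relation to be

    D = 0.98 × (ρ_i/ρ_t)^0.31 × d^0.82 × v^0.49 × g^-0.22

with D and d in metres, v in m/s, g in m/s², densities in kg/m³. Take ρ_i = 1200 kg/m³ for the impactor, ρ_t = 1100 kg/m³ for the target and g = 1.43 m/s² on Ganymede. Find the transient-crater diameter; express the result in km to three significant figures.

In SI units: v = 18300 m/s.
(ρ_i/ρ_t)^0.31 = (1200/1100)^0.31 = 1.027
d^0.82 = 14.5^0.82 = 8.960
v^0.49 = 18300^0.49 = 122.6
g^-0.22 = 1.43^-0.22 = 0.9243
D = 0.98 × 1.027 × 8.960 × 122.6 × 0.9243 = 1022 m
   = 1.022 km

D ≈ 1.02 km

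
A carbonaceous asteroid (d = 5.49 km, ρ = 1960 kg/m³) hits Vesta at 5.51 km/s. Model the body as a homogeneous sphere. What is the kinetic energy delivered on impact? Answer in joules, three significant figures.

E ≈ 2.58 × 10^21 J

d = 5490 m; v = 5510 m/s.
Mass m = (π/6) ρ d³ = (π/6) × 1960 × (5490)³ = 1.698 × 10^14 kg
E = ½ m v² = 0.5 × 1.698 × 10^14 × (5510)² = 2.578 × 10^21 J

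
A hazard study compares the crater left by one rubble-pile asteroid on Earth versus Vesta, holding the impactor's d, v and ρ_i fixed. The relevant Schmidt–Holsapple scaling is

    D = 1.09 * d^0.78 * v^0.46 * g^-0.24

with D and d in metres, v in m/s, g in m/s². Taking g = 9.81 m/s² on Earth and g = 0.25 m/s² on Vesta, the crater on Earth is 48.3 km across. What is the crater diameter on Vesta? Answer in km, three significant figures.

D ≈ 117 km

All impactor-dependent factors cancel in the ratio, leaving D_Vesta/D_Earth = (g_Vesta/g_Earth)^-0.24.
(0.25/9.81)^-0.24 = 0.02548^-0.24 = 2.413
D_Vesta = 2.413 × 48.3 km = 117 km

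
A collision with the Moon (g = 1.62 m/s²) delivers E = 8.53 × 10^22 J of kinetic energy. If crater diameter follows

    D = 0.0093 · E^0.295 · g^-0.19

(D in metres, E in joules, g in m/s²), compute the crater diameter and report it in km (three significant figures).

D ≈ 49.4 km

E^0.295 = (8.53 × 10^22)^0.295 = 5.816 × 10^6
g^-0.19 = 1.62^-0.19 = 0.9124
D = 0.0093 × 5.816 × 10^6 × 0.9124 = 49351 m
   = 49.35 km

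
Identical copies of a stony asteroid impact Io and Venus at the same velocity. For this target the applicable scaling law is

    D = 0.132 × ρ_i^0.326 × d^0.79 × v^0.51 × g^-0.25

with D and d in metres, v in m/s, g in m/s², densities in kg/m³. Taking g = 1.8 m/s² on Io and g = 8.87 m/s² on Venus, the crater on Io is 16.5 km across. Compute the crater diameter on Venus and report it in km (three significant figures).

D ≈ 11.1 km

All impactor-dependent factors cancel in the ratio, leaving D_Venus/D_Io = (g_Venus/g_Io)^-0.25.
(8.87/1.8)^-0.25 = 4.928^-0.25 = 0.6712
D_Venus = 0.6712 × 16.5 km = 11.1 km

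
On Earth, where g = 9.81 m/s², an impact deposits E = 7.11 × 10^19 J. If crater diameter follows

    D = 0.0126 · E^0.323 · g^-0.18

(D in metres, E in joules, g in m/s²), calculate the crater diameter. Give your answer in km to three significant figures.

D ≈ 21.6 km

E^0.323 = (7.11 × 10^19)^0.323 = 2.583 × 10^6
g^-0.18 = 9.81^-0.18 = 0.6630
D = 0.0126 × 2.583 × 10^6 × 0.6630 = 21578 m
   = 21.58 km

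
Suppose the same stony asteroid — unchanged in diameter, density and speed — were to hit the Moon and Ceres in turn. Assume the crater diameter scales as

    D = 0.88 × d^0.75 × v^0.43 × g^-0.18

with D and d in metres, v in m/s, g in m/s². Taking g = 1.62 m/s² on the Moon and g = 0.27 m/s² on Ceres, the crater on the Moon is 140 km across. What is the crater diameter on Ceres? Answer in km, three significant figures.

All impactor-dependent factors cancel in the ratio, leaving D_Ceres/D_Moon = (g_Ceres/g_Moon)^-0.18.
(0.27/1.62)^-0.18 = 0.1667^-0.18 = 1.381
D_Ceres = 1.381 × 140 km = 193 km

D ≈ 193 km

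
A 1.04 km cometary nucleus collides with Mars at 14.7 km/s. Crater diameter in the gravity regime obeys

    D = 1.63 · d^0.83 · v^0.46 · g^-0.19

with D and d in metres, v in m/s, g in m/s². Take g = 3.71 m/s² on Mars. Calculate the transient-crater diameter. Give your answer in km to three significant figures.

In SI units: d = 1040 m, v = 14700 m/s.
d^0.83 = 1040^0.83 = 319.3
v^0.46 = 14700^0.46 = 82.60
g^-0.19 = 3.71^-0.19 = 0.7795
D = 1.63 × 319.3 × 82.60 × 0.7795 = 33511 m
   = 33.51 km

D ≈ 33.5 km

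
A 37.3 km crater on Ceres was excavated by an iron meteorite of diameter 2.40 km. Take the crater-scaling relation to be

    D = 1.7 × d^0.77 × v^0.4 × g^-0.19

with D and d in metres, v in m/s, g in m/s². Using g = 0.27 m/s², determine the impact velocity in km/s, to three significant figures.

Rearranging for v: v = [D / (1.7 · 2400^0.77 · 0.27^-0.19)]^(1/0.4).
D = 37300 m.
2400^0.77 = 400.6
0.27^-0.19 = 1.282
Denominator = 1.7 × 400.6 × 1.282 = 873.1
D / 873.1 = 37300 / 873.1 = 42.72
v = 42.72^(1/0.4) = 42.72^2.5 = 11928 m/s

v ≈ 11.9 km/s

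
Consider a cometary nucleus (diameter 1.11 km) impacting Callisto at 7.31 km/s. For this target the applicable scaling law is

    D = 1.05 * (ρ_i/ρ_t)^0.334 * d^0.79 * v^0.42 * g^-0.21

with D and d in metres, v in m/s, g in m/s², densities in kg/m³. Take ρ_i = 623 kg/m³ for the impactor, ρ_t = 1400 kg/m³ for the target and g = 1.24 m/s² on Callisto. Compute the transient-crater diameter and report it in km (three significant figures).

D ≈ 8.18 km

In SI units: d = 1110 m, v = 7310 m/s.
(ρ_i/ρ_t)^0.334 = (623/1400)^0.334 = 0.7630
d^0.79 = 1110^0.79 = 254.6
v^0.42 = 7310^0.42 = 41.96
g^-0.21 = 1.24^-0.21 = 0.9558
D = 1.05 × 0.7630 × 254.6 × 41.96 × 0.9558 = 8180 m
   = 8.180 km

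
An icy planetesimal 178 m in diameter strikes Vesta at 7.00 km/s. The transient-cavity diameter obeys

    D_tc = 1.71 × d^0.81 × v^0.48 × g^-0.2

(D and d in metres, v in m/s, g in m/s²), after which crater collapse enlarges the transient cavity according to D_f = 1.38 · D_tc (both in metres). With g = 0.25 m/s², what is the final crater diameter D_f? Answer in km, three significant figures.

v = 7000 m/s.
d^0.81 = 178^0.81 = 66.50
v^0.48 = 7000^0.48 = 70.09
g^-0.2 = 0.25^-0.2 = 1.320
D_tc = 1.71 × 66.50 × 70.09 × 1.320 = 10520 m
D_f = 1.38 × 10520 = 14518 m
     = 14.52 km

D_f ≈ 14.5 km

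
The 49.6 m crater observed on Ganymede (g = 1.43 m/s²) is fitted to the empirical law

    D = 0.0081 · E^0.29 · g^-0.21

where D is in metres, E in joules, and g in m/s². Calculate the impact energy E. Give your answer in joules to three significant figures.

E ≈ 1.48 × 10^13 J

Rearranging: E = [D / (0.0081 · g^-0.21)]^(1/0.29).
g^-0.21 = 1.43^-0.21 = 0.9276
D / (0.0081 × 0.9276) = 49.6 / (7.514 × 10^-3) = 6.601 × 10^3
E = (6.601 × 10^3)^3.4483 = 1.483 × 10^13 J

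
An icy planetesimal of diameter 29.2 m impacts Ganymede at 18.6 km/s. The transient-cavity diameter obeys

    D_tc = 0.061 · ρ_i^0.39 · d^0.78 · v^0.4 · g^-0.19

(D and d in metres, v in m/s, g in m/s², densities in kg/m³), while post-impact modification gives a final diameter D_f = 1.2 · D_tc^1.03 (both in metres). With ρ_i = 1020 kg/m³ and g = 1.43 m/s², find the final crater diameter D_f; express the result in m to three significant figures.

D_f ≈ 876 m

v = 18600 m/s.
ρ_i^0.39 = 1020^0.39 = 14.91
d^0.78 = 29.2^0.78 = 13.90
v^0.4 = 18600^0.4 = 51.03
g^-0.19 = 1.43^-0.19 = 0.9343
D_tc = 0.061 × 14.91 × 13.90 × 51.03 × 0.9343 = 602.7 m
D_f = 1.2 × (602.7)^1.03 = 876.4 m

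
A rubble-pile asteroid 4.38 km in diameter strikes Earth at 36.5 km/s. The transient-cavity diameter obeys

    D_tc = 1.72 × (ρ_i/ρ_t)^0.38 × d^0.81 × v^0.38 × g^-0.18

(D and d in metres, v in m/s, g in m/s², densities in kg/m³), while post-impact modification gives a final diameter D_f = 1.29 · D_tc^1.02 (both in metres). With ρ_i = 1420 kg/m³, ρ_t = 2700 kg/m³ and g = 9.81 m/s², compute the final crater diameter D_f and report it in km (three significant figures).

D_f ≈ 68.8 km

In SI: d = 4380 m, v = 36500 m/s.
(ρ_i/ρ_t)^0.38 = (1420/2700)^0.38 = 0.7833
d^0.81 = 4380^0.81 = 890.4
v^0.38 = 36500^0.38 = 54.16
g^-0.18 = 9.81^-0.18 = 0.6630
D_tc = 1.72 × 0.7833 × 890.4 × 54.16 × 0.6630 = 43080 m
D_f = 1.29 × (43080)^1.02 = 68794 m
     = 68.79 km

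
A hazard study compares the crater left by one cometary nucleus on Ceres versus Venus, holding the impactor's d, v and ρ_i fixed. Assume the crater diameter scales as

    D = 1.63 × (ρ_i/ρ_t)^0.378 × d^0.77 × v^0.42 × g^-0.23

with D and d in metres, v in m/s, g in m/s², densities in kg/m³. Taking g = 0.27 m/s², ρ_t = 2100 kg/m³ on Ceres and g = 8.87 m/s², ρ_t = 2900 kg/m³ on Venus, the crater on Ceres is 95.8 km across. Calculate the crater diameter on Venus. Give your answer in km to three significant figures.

The impactor-only factors (d, v, ρ_i) cancel in the ratio, leaving D_Venus/D_Ceres = (g_Venus/g_Ceres)^-0.23 · (ρ_t,Ceres/ρ_t,Venus)^0.378.
(8.87/0.27)^-0.23 = 32.85^-0.23 = 0.4479
(2100/2900)^0.378 = 0.7241^0.378 = 0.8851
Ratio = 0.4479 × 0.8851 = 0.3964
D_Venus = 0.3964 × 95.8 km = 38.0 km

D ≈ 38.0 km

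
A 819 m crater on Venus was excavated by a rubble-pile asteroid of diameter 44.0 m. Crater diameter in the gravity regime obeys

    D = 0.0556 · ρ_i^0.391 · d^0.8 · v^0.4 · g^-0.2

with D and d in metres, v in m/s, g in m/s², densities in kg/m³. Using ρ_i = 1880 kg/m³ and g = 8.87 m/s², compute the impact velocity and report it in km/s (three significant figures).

v ≈ 25.5 km/s

Rearranging for v: v = [D / (0.0556 · 1880^0.391 · 44^0.8 · 8.87^-0.2)]^(1/0.4).
1880^0.391 = 19.06
44^0.8 = 20.64
8.87^-0.2 = 0.6463
Denominator = 0.0556 × 19.06 × 20.64 × 0.6463 = 14.14
D / 14.14 = 819 / 14.14 = 57.92
v = 57.92^(1/0.4) = 57.92^2.5 = 25531 m/s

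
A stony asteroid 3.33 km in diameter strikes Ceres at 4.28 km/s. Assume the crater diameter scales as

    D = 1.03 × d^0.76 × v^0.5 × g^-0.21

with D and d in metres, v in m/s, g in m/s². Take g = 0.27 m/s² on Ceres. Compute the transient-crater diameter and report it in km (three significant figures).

D ≈ 42.2 km

In SI units: d = 3330 m, v = 4280 m/s.
d^0.76 = 3330^0.76 = 475.4
v^0.5 = 4280^0.5 = 65.42
g^-0.21 = 0.27^-0.21 = 1.316
D = 1.03 × 475.4 × 65.42 × 1.316 = 42156 m
   = 42.16 km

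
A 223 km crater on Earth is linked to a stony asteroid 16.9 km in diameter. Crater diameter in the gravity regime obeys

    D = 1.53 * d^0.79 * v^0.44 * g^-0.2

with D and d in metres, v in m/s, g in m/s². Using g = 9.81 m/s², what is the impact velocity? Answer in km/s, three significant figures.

v ≈ 39.4 km/s

Rearranging for v: v = [D / (1.53 · 16900^0.79 · 9.81^-0.2)]^(1/0.44).
D = 223000 m.
16900^0.79 = 2188
9.81^-0.2 = 0.6334
Denominator = 1.53 × 2188 × 0.6334 = 2120
D / 2120 = 223000 / 2120 = 105.2
v = 105.2^(1/0.44) = 105.2^2.2727 = 39394 m/s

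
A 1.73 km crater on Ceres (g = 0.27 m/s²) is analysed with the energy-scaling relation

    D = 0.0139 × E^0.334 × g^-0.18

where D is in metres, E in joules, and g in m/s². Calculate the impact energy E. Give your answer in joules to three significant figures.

E ≈ 8.87 × 10^14 J

Rearranging: E = [D / (0.0139 · g^-0.18)]^(1/0.334).
D = 1730 m.
g^-0.18 = 0.27^-0.18 = 1.266
D / (0.0139 × 1.266) = 1730 / (0.01760) = 9.830 × 10^4
E = (9.830 × 10^4)^2.994 = 8.866 × 10^14 J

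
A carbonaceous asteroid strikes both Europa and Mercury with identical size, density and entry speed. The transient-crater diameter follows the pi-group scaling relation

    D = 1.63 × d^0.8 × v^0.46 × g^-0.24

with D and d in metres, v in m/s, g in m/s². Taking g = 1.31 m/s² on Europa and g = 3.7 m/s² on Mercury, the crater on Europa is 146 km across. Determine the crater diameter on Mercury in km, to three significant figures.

All impactor-dependent factors cancel in the ratio, leaving D_Mercury/D_Europa = (g_Mercury/g_Europa)^-0.24.
(3.7/1.31)^-0.24 = 2.824^-0.24 = 0.7795
D_Mercury = 0.7795 × 146 km = 114 km

D ≈ 114 km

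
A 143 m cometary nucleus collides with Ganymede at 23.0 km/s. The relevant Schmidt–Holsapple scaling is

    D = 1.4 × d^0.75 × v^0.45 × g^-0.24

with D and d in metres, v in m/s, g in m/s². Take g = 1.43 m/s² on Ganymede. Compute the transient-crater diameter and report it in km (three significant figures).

D ≈ 4.88 km

In SI units: v = 23000 m/s.
d^0.75 = 143^0.75 = 41.35
v^0.45 = 23000^0.45 = 91.79
g^-0.24 = 1.43^-0.24 = 0.9177
D = 1.4 × 41.35 × 91.79 × 0.9177 = 4876 m
   = 4.876 km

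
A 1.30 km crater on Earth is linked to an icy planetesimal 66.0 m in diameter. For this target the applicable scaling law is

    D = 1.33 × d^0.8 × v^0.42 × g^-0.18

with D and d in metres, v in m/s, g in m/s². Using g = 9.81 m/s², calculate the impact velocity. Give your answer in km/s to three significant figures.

Rearranging for v: v = [D / (1.33 · 66^0.8 · 9.81^-0.18)]^(1/0.42).
D = 1300 m.
66^0.8 = 28.55
9.81^-0.18 = 0.6630
Denominator = 1.33 × 28.55 × 0.6630 = 25.18
D / 25.18 = 1300 / 25.18 = 51.63
v = 51.63^(1/0.42) = 51.63^2.381 = 11979 m/s

v ≈ 12.0 km/s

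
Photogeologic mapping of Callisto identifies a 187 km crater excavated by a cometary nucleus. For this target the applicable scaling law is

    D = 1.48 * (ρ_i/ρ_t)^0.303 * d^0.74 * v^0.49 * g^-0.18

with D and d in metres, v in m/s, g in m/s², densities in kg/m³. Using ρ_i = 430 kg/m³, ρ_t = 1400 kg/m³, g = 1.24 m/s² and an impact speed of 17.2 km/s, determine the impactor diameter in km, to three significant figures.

d ≈ 21.0 km

Rearranging for d: d = [D / (1.48 · (430/1400)^0.303 · 17200^0.49 · 1.24^-0.18)]^(1/0.74).
D = 187000 m.
(430/1400)^0.303 = 0.6993
17200^0.49 = 119.0
1.24^-0.18 = 0.9620
Denominator = 1.48 × 0.6993 × 119.0 × 0.9620 = 118.5
D / 118.5 = 187000 / 118.5 = 1578
d = 1578^(1/0.74) = 1578^1.3514 = 20986 m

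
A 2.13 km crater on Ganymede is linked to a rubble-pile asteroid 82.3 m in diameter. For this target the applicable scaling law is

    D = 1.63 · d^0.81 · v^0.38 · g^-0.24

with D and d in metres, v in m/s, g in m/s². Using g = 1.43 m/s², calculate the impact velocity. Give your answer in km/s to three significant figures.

v ≈ 16.4 km/s

Rearranging for v: v = [D / (1.63 · 82.3^0.81 · 1.43^-0.24)]^(1/0.38).
D = 2130 m.
82.3^0.81 = 35.60
1.43^-0.24 = 0.9177
Denominator = 1.63 × 35.60 × 0.9177 = 53.25
D / 53.25 = 2130 / 53.25 = 40.00
v = 40.00^(1/0.38) = 40.00^2.6316 = 16443 m/s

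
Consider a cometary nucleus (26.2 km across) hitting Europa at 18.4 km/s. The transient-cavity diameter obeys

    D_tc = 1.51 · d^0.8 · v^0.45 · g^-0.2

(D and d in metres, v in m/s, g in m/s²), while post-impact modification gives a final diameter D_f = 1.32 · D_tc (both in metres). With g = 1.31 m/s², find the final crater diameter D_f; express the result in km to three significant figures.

D_f ≈ 537 km

In SI: d = 26200 m, v = 18400 m/s.
d^0.8 = 26200^0.8 = 3425
v^0.45 = 18400^0.45 = 83.02
g^-0.2 = 1.31^-0.2 = 0.9474
D_tc = 1.51 × 3425 × 83.02 × 0.9474 = 4.068 × 10^5 m
D_f = 1.32 × 4.068 × 10^5 = 5.370 × 10^5 m
     = 537.0 km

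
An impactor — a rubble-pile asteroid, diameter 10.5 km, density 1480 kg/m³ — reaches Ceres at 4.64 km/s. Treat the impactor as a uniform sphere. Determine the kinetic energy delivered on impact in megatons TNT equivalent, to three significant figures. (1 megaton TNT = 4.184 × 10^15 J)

d = 10500 m; v = 4640 m/s.
Mass m = (π/6) ρ d³ = (π/6) × 1480 × (10500)³ = 8.971 × 10^14 kg
E = ½ m v² = 0.5 × 8.971 × 10^14 × (4640)² = 9.657 × 10^21 J
   = 9.657 × 10^21 / 4.184×10^15 = 2.308 × 10^6 Mt

E ≈ 2.31 × 10^6 Mt TNT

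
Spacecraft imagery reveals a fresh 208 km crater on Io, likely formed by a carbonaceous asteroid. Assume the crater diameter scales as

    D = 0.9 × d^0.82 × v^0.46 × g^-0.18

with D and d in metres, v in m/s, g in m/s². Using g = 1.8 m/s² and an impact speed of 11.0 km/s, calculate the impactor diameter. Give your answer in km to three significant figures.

d ≈ 21.4 km

Rearranging for d: d = [D / (0.9 · 11000^0.46 · 1.8^-0.18)]^(1/0.82).
D = 208000 m.
11000^0.46 = 72.28
1.8^-0.18 = 0.8996
Denominator = 0.9 × 72.28 × 0.8996 = 58.52
D / 58.52 = 208000 / 58.52 = 3554
d = 3554^(1/0.82) = 3554^1.2195 = 21385 m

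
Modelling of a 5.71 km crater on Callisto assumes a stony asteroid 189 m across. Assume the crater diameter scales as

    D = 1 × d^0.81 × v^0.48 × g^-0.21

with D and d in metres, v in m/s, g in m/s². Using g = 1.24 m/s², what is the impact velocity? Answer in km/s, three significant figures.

Rearranging for v: v = [D / (1 · 189^0.81 · 1.24^-0.21)]^(1/0.48).
D = 5710 m.
189^0.81 = 69.81
1.24^-0.21 = 0.9558
Denominator = 1 × 69.81 × 0.9558 = 66.72
D / 66.72 = 5710 / 66.72 = 85.58
v = 85.58^(1/0.48) = 85.58^2.0833 = 10610 m/s

v ≈ 10.6 km/s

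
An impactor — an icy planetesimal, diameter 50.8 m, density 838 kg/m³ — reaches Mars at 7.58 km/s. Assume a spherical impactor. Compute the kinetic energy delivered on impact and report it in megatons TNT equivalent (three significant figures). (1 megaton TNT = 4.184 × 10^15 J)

v = 7580 m/s.
Mass m = (π/6) ρ d³ = (π/6) × 838 × (50.8)³ = 5.752 × 10^7 kg
E = ½ m v² = 0.5 × 5.752 × 10^7 × (7580)² = 1.652 × 10^15 J
   = 1.652 × 10^15 / 4.184×10^15 = 0.3948 Mt

E ≈ 0.395 Mt TNT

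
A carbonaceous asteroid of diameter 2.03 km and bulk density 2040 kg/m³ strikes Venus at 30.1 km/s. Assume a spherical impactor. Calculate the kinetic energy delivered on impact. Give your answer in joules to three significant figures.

E ≈ 4.05 × 10^21 J

d = 2030 m; v = 30100 m/s.
Mass m = (π/6) ρ d³ = (π/6) × 2040 × (2030)³ = 8.935 × 10^12 kg
E = ½ m v² = 0.5 × 8.935 × 10^12 × (30100)² = 4.048 × 10^21 J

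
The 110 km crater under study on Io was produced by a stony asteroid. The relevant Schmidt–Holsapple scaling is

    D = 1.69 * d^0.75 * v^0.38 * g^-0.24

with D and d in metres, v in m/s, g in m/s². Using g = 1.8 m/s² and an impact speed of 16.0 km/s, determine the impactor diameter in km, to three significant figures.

d ≈ 23.4 km

Rearranging for d: d = [D / (1.69 · 16000^0.38 · 1.8^-0.24)]^(1/0.75).
D = 110000 m.
16000^0.38 = 39.59
1.8^-0.24 = 0.8684
Denominator = 1.69 × 39.59 × 0.8684 = 58.10
D / 58.10 = 110000 / 58.10 = 1893
d = 1893^(1/0.75) = 1893^1.3333 = 23411 m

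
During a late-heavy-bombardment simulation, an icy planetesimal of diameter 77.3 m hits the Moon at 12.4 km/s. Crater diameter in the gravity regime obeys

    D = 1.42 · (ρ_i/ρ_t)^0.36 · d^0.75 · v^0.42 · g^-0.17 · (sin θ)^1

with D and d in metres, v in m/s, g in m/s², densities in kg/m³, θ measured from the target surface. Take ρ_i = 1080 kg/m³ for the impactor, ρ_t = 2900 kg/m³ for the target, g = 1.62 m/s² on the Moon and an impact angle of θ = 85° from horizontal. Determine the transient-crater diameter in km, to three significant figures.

D ≈ 1.25 km

In SI units: v = 12400 m/s.
(ρ_i/ρ_t)^0.36 = (1080/2900)^0.36 = 0.7008
d^0.75 = 77.3^0.75 = 26.07
v^0.42 = 12400^0.42 = 52.39
g^-0.17 = 1.62^-0.17 = 0.9213
(sin 85°)^1 = 0.9962^1 = 0.9962
D = 1.42 × 0.7008 × 26.07 × 52.39 × 0.9213 × 0.9962 = 1247 m
   = 1.247 km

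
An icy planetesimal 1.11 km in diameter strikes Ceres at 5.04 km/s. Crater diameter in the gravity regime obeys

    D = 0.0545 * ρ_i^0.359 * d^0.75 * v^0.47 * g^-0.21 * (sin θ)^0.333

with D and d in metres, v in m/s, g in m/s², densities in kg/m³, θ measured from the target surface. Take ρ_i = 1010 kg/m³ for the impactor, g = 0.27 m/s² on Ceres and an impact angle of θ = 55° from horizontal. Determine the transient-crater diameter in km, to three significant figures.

In SI units: d = 1110 m, v = 5040 m/s.
ρ_i^0.359 = 1010^0.359 = 11.98
d^0.75 = 1110^0.75 = 192.3
v^0.47 = 5040^0.47 = 54.97
g^-0.21 = 0.27^-0.21 = 1.316
(sin 55°)^0.333 = 0.8192^0.333 = 0.9357
D = 0.0545 × 11.98 × 192.3 × 54.97 × 1.316 × 0.9357 = 8499 m
   = 8.499 km

D ≈ 8.50 km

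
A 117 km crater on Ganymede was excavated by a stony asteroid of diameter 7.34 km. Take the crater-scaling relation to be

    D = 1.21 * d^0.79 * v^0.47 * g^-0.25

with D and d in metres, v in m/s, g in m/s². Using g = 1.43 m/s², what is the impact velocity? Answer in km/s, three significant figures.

v ≈ 15.6 km/s

Rearranging for v: v = [D / (1.21 · 7340^0.79 · 1.43^-0.25)]^(1/0.47).
D = 117000 m.
7340^0.79 = 1132
1.43^-0.25 = 0.9145
Denominator = 1.21 × 1132 × 0.9145 = 1253
D / 1253 = 117000 / 1253 = 93.38
v = 93.38^(1/0.47) = 93.38^2.1277 = 15564 m/s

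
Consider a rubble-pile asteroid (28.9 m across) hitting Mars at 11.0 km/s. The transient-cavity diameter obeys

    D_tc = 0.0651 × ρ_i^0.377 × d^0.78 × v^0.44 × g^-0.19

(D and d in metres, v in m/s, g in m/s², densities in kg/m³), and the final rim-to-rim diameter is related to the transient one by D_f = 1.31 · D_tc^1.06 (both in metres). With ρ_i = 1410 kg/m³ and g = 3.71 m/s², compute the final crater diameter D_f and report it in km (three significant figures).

v = 11000 m/s.
ρ_i^0.377 = 1410^0.377 = 15.39
d^0.78 = 28.9^0.78 = 13.79
v^0.44 = 11000^0.44 = 60.01
g^-0.19 = 3.71^-0.19 = 0.7795
D_tc = 0.0651 × 15.39 × 13.79 × 60.01 × 0.7795 = 646.3 m
D_f = 1.31 × (646.3)^1.06 = 1248 m
     = 1.248 km

D_f ≈ 1.25 km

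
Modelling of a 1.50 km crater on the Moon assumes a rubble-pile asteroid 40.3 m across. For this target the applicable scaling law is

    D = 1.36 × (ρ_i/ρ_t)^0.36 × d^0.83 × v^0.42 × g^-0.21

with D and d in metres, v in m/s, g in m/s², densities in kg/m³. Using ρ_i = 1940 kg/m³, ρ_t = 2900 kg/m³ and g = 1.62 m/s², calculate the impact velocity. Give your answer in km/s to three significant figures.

Rearranging for v: v = [D / (1.36 · (1940/2900)^0.36 · 40.3^0.83 · 1.62^-0.21)]^(1/0.42).
D = 1500 m.
(1940/2900)^0.36 = 0.8653
40.3^0.83 = 21.50
1.62^-0.21 = 0.9037
Denominator = 1.36 × 0.8653 × 21.50 × 0.9037 = 22.86
D / 22.86 = 1500 / 22.86 = 65.62
v = 65.62^(1/0.42) = 65.62^2.381 = 21201 m/s

v ≈ 21.2 km/s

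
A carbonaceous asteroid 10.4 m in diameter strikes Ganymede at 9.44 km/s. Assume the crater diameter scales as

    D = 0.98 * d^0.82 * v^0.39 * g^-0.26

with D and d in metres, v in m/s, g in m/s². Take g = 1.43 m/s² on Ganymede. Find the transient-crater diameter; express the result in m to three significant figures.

In SI units: v = 9440 m/s.
d^0.82 = 10.4^0.82 = 6.823
v^0.39 = 9440^0.39 = 35.50
g^-0.26 = 1.43^-0.26 = 0.9112
D = 0.98 × 6.823 × 35.50 × 0.9112 = 216.3 m

D ≈ 216 m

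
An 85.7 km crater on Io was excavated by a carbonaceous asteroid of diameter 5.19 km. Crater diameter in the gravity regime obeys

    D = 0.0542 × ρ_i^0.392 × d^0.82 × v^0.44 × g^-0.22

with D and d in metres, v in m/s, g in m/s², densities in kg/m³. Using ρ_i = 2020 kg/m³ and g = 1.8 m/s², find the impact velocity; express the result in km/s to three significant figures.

v ≈ 22.3 km/s

Rearranging for v: v = [D / (0.0542 · 2020^0.392 · 5190^0.82 · 1.8^-0.22)]^(1/0.44).
D = 85700 m.
2020^0.392 = 19.76
5190^0.82 = 1113
1.8^-0.22 = 0.8787
Denominator = 0.0542 × 19.76 × 1113 × 0.8787 = 1047
D / 1047 = 85700 / 1047 = 81.85
v = 81.85^(1/0.44) = 81.85^2.2727 = 22270 m/s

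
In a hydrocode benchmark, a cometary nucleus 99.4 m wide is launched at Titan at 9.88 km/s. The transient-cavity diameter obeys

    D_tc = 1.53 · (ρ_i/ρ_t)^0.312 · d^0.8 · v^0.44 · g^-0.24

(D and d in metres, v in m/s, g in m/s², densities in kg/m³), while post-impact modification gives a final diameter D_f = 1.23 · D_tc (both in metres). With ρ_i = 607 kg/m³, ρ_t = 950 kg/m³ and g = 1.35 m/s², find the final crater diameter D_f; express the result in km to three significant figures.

v = 9880 m/s.
(ρ_i/ρ_t)^0.312 = (607/950)^0.312 = 0.8696
d^0.8 = 99.4^0.8 = 39.62
v^0.44 = 9880^0.44 = 57.24
g^-0.24 = 1.35^-0.24 = 0.9305
D_tc = 1.53 × 0.8696 × 39.62 × 57.24 × 0.9305 = 2808 m
D_f = 1.23 × 2808 = 3454 m
     = 3.454 km

D_f ≈ 3.45 km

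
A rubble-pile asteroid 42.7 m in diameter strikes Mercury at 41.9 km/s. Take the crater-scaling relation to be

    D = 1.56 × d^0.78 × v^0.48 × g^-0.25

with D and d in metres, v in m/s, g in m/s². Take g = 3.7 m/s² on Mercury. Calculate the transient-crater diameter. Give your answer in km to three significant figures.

D ≈ 3.48 km

In SI units: v = 41900 m/s.
d^0.78 = 42.7^0.78 = 18.70
v^0.48 = 41900^0.48 = 165.4
g^-0.25 = 3.7^-0.25 = 0.7210
D = 1.56 × 18.70 × 165.4 × 0.7210 = 3479 m
   = 3.479 km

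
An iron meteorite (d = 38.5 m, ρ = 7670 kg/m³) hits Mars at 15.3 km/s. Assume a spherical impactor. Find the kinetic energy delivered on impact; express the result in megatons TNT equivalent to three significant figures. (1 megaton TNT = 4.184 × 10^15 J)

E ≈ 6.41 Mt TNT

v = 15300 m/s.
Mass m = (π/6) ρ d³ = (π/6) × 7670 × (38.5)³ = 2.292 × 10^8 kg
E = ½ m v² = 0.5 × 2.292 × 10^8 × (15300)² = 2.683 × 10^16 J
   = 2.683 × 10^16 / 4.184×10^15 = 6.413 Mt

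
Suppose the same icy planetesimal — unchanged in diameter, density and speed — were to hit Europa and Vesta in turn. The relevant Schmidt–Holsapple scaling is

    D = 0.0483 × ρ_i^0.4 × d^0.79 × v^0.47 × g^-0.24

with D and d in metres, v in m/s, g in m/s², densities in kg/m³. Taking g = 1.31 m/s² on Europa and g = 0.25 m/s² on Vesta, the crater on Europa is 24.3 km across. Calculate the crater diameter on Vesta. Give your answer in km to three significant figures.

D ≈ 36.2 km

All impactor-dependent factors cancel in the ratio, leaving D_Vesta/D_Europa = (g_Vesta/g_Europa)^-0.24.
(0.25/1.31)^-0.24 = 0.1908^-0.24 = 1.488
D_Vesta = 1.488 × 24.3 km = 36.2 km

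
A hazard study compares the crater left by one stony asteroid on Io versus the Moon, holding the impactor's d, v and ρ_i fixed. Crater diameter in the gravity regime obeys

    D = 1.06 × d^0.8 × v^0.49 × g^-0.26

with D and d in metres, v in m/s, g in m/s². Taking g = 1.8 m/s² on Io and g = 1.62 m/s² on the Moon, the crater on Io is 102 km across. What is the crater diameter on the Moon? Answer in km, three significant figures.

D ≈ 105 km

All impactor-dependent factors cancel in the ratio, leaving D_Moon/D_Io = (g_Moon/g_Io)^-0.26.
(1.62/1.8)^-0.26 = 0.9000^-0.26 = 1.028
D_Moon = 1.028 × 102 km = 105 km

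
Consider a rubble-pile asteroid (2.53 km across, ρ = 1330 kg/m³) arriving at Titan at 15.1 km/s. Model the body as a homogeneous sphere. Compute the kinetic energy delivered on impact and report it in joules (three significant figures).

d = 2530 m; v = 15100 m/s.
Mass m = (π/6) ρ d³ = (π/6) × 1330 × (2530)³ = 1.128 × 10^13 kg
E = ½ m v² = 0.5 × 1.128 × 10^13 × (15100)² = 1.286 × 10^21 J

E ≈ 1.29 × 10^21 J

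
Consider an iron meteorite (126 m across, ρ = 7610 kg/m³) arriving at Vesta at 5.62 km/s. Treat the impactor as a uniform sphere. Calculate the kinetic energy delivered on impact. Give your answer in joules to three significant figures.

E ≈ 1.26 × 10^17 J

v = 5620 m/s.
Mass m = (π/6) ρ d³ = (π/6) × 7610 × (126)³ = 7.971 × 10^9 kg
E = ½ m v² = 0.5 × 7.971 × 10^9 × (5620)² = 1.259 × 10^17 J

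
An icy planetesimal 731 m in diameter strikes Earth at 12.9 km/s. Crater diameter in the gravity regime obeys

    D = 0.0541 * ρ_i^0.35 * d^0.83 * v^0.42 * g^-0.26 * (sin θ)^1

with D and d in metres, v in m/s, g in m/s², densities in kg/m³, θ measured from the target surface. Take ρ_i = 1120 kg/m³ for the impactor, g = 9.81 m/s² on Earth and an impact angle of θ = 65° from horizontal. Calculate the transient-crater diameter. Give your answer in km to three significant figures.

In SI units: v = 12900 m/s.
ρ_i^0.35 = 1120^0.35 = 11.67
d^0.83 = 731^0.83 = 238.3
v^0.42 = 12900^0.42 = 53.27
g^-0.26 = 9.81^-0.26 = 0.5523
(sin 65°)^1 = 0.9063^1 = 0.9063
D = 0.0541 × 11.67 × 238.3 × 53.27 × 0.5523 × 0.9063 = 4012 m
   = 4.012 km

D ≈ 4.01 km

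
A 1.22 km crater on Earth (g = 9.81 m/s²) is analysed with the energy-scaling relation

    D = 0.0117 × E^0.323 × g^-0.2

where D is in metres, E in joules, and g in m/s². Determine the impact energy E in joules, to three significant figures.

Rearranging: E = [D / (0.0117 · g^-0.2)]^(1/0.323).
D = 1220 m.
g^-0.2 = 9.81^-0.2 = 0.6334
D / (0.0117 × 0.6334) = 1220 / (7.411 × 10^-3) = 1.646 × 10^5
E = (1.646 × 10^5)^3.096 = 1.413 × 10^16 J

E ≈ 1.41 × 10^16 J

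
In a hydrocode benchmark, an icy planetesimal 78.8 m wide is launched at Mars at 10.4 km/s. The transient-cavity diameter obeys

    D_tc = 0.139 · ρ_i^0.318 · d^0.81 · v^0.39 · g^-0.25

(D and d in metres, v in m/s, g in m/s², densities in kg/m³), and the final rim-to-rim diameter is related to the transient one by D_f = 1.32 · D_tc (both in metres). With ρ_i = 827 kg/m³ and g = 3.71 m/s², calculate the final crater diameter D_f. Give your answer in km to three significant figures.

v = 10400 m/s.
ρ_i^0.318 = 827^0.318 = 8.468
d^0.81 = 78.8^0.81 = 34.37
v^0.39 = 10400^0.39 = 36.87
g^-0.25 = 3.71^-0.25 = 0.7205
D_tc = 0.139 × 8.468 × 34.37 × 36.87 × 0.7205 = 1075 m
D_f = 1.32 × 1075 = 1419 m
     = 1.419 km

D_f ≈ 1.42 km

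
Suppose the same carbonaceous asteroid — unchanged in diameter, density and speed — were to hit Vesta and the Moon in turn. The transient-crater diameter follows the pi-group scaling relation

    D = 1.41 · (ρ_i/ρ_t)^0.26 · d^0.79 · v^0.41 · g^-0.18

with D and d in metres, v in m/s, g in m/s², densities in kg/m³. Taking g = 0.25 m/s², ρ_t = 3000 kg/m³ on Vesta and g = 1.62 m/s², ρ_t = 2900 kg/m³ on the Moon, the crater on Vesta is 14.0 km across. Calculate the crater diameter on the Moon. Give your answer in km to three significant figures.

D ≈ 10.1 km

The impactor-only factors (d, v, ρ_i) cancel in the ratio, leaving D_Moon/D_Vesta = (g_Moon/g_Vesta)^-0.18 · (ρ_t,Vesta/ρ_t,Moon)^0.26.
(1.62/0.25)^-0.18 = 6.480^-0.18 = 0.7144
(3000/2900)^0.26 = 1.034^0.26 = 1.009
Ratio = 0.7144 × 1.009 = 0.7208
D_Moon = 0.7208 × 14.0 km = 10.1 km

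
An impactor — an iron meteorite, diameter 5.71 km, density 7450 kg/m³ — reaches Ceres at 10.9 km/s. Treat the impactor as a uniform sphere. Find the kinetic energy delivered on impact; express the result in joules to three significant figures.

E ≈ 4.31 × 10^22 J

d = 5710 m; v = 10900 m/s.
Mass m = (π/6) ρ d³ = (π/6) × 7450 × (5710)³ = 7.262 × 10^14 kg
E = ½ m v² = 0.5 × 7.262 × 10^14 × (10900)² = 4.314 × 10^22 J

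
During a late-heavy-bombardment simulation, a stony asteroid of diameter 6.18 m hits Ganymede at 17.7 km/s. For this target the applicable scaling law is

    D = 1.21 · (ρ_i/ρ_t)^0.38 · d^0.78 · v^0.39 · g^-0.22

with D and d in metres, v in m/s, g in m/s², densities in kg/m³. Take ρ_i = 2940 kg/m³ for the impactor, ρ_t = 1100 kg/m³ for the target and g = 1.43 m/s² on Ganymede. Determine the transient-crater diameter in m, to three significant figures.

In SI units: v = 17700 m/s.
(ρ_i/ρ_t)^0.38 = (2940/1100)^0.38 = 1.453
d^0.78 = 6.18^0.78 = 4.140
v^0.39 = 17700^0.39 = 45.36
g^-0.22 = 1.43^-0.22 = 0.9243
D = 1.21 × 1.453 × 4.140 × 45.36 × 0.9243 = 305.2 m

D ≈ 305 m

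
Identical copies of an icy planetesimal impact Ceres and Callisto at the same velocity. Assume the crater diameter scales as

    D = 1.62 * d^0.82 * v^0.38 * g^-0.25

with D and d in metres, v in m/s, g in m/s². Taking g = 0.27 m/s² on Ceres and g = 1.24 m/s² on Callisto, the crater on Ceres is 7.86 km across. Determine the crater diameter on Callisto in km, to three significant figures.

All impactor-dependent factors cancel in the ratio, leaving D_Callisto/D_Ceres = (g_Callisto/g_Ceres)^-0.25.
(1.24/0.27)^-0.25 = 4.593^-0.25 = 0.6831
D_Callisto = 0.6831 × 7.86 km = 5.37 km

D ≈ 5.37 km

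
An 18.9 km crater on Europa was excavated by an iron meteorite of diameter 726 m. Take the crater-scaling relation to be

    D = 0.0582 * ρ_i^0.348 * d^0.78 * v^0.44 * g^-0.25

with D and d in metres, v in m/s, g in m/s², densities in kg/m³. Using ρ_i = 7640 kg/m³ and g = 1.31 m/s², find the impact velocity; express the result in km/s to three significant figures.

Rearranging for v: v = [D / (0.0582 · 7640^0.348 · 726^0.78 · 1.31^-0.25)]^(1/0.44).
D = 18900 m.
7640^0.348 = 22.46
726^0.78 = 170.4
1.31^-0.25 = 0.9347
Denominator = 0.0582 × 22.46 × 170.4 × 0.9347 = 208.2
D / 208.2 = 18900 / 208.2 = 90.78
v = 90.78^(1/0.44) = 90.78^2.2727 = 28179 m/s

v ≈ 28.2 km/s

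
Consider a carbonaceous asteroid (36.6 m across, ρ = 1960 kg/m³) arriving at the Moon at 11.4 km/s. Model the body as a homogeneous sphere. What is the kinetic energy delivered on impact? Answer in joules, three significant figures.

v = 11400 m/s.
Mass m = (π/6) ρ d³ = (π/6) × 1960 × (36.6)³ = 5.032 × 10^7 kg
E = ½ m v² = 0.5 × 5.032 × 10^7 × (11400)² = 3.270 × 10^15 J

E ≈ 3.27 × 10^15 J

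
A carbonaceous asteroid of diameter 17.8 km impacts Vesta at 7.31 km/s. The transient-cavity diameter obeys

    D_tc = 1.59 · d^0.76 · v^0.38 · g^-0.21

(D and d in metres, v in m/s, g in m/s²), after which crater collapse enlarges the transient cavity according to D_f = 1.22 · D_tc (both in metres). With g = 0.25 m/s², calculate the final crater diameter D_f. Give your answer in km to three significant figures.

D_f ≈ 130 km

In SI: d = 17800 m, v = 7310 m/s.
d^0.76 = 17800^0.76 = 1699
v^0.38 = 7310^0.38 = 29.40
g^-0.21 = 0.25^-0.21 = 1.338
D_tc = 1.59 × 1699 × 29.40 × 1.338 = 1.063 × 10^5 m
D_f = 1.22 × 1.063 × 10^5 = 1.297 × 10^5 m
     = 129.7 km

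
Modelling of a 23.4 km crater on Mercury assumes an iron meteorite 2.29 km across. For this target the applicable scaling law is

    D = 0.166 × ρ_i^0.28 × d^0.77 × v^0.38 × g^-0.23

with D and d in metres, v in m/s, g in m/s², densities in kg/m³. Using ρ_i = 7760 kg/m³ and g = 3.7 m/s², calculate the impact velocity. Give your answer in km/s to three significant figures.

v ≈ 16.6 km/s

Rearranging for v: v = [D / (0.166 · 7760^0.28 · 2290^0.77 · 3.7^-0.23)]^(1/0.38).
D = 23400 m.
7760^0.28 = 12.28
2290^0.77 = 386.4
3.7^-0.23 = 0.7401
Denominator = 0.166 × 12.28 × 386.4 × 0.7401 = 583.0
D / 583.0 = 23400 / 583.0 = 40.14
v = 40.14^(1/0.38) = 40.14^2.6316 = 16595 m/s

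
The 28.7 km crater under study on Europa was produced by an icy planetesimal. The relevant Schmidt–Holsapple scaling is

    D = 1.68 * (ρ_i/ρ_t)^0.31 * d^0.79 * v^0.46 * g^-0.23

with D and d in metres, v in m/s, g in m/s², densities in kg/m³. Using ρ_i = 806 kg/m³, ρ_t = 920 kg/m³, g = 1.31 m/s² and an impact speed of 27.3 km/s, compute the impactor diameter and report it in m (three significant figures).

d ≈ 678 m

Rearranging for d: d = [D / (1.68 · (806/920)^0.31 · 27300^0.46 · 1.31^-0.23)]^(1/0.79).
D = 28700 m.
(806/920)^0.31 = 0.9598
27300^0.46 = 109.8
1.31^-0.23 = 0.9398
Denominator = 1.68 × 0.9598 × 109.8 × 0.9398 = 166.4
D / 166.4 = 28700 / 166.4 = 172.5
d = 172.5^(1/0.79) = 172.5^1.2658 = 678.2 m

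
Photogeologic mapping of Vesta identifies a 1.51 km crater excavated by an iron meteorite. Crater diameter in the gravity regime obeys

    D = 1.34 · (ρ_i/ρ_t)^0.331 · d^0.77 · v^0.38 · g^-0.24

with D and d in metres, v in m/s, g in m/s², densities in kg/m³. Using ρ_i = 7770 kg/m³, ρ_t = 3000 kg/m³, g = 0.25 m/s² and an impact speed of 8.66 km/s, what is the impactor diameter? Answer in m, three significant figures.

Rearranging for d: d = [D / (1.34 · (7770/3000)^0.331 · 8660^0.38 · 0.25^-0.24)]^(1/0.77).
D = 1510 m.
(7770/3000)^0.331 = 1.370
8660^0.38 = 31.35
0.25^-0.24 = 1.395
Denominator = 1.34 × 1.370 × 31.35 × 1.395 = 80.29
D / 80.29 = 1510 / 80.29 = 18.81
d = 18.81^(1/0.77) = 18.81^1.2987 = 45.19 m

d ≈ 45.2 m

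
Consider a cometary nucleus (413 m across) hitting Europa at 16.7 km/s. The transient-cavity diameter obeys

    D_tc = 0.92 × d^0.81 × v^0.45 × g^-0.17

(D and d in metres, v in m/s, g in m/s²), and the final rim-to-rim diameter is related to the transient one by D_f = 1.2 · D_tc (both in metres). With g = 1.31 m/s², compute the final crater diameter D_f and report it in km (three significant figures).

D_f ≈ 11.0 km

v = 16700 m/s.
d^0.81 = 413^0.81 = 131.5
v^0.45 = 16700^0.45 = 79.47
g^-0.17 = 1.31^-0.17 = 0.9551
D_tc = 0.92 × 131.5 × 79.47 × 0.9551 = 9183 m
D_f = 1.2 × 9183 = 11020 m
     = 11.02 km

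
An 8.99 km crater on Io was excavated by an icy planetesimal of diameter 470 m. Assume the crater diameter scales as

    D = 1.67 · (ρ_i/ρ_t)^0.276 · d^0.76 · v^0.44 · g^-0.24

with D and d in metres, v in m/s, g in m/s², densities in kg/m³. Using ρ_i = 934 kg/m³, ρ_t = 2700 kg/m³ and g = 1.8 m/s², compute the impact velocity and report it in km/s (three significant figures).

Rearranging for v: v = [D / (1.67 · (934/2700)^0.276 · 470^0.76 · 1.8^-0.24)]^(1/0.44).
D = 8990 m.
(934/2700)^0.276 = 0.7460
470^0.76 = 107.3
1.8^-0.24 = 0.8684
Denominator = 1.67 × 0.7460 × 107.3 × 0.8684 = 116.1
D / 116.1 = 8990 / 116.1 = 77.43
v = 77.43^(1/0.44) = 77.43^2.2727 = 19630 m/s

v ≈ 19.6 km/s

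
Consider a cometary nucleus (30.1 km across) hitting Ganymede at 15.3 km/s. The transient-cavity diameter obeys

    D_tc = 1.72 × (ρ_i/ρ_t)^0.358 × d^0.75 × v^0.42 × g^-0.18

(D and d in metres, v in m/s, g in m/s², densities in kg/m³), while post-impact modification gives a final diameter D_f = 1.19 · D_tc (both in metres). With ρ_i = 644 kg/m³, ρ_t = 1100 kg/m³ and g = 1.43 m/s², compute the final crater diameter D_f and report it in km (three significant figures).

In SI: d = 30100 m, v = 15300 m/s.
(ρ_i/ρ_t)^0.358 = (644/1100)^0.358 = 0.8256
d^0.75 = 30100^0.75 = 2285
v^0.42 = 15300^0.42 = 57.22
g^-0.18 = 1.43^-0.18 = 0.9376
D_tc = 1.72 × 0.8256 × 2285 × 57.22 × 0.9376 = 1.741 × 10^5 m
D_f = 1.19 × 1.741 × 10^5 = 2.072 × 10^5 m
     = 207.2 km

D_f ≈ 207 km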